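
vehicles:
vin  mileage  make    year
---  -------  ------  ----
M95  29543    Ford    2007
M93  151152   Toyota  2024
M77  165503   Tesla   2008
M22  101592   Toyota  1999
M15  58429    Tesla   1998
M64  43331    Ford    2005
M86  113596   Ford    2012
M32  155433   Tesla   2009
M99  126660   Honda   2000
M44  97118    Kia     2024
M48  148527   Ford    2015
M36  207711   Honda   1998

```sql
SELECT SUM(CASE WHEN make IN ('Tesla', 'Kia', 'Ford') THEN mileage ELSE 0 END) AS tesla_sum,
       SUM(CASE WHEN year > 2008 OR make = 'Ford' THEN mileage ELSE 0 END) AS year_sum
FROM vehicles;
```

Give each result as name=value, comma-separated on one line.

[tesla_sum: make IN ('Tesla', 'Kia', 'Ford')]
vin=M95: ✓ → 29543
vin=M93: ✗
vin=M77: ✓ → 165503
vin=M22: ✗
vin=M15: ✓ → 58429
vin=M64: ✓ → 43331
vin=M86: ✓ → 113596
vin=M32: ✓ → 155433
vin=M99: ✗
vin=M44: ✓ → 97118
vin=M48: ✓ → 148527
vin=M36: ✗
tesla_sum = 29543 + 165503 + 58429 + 43331 + 113596 + 155433 + 97118 + 148527 = 811480
—
[year_sum: year > 2008 OR make = 'Ford']
vin=M95: ✓ → 29543
vin=M93: ✓ → 151152
vin=M77: ✗
vin=M22: ✗
vin=M15: ✗
vin=M64: ✓ → 43331
vin=M86: ✓ → 113596
vin=M32: ✓ → 155433
vin=M99: ✗
vin=M44: ✓ → 97118
vin=M48: ✓ → 148527
vin=M36: ✗
year_sum = 29543 + 151152 + 43331 + 113596 + 155433 + 97118 + 148527 = 738700

tesla_sum=811480, year_sum=738700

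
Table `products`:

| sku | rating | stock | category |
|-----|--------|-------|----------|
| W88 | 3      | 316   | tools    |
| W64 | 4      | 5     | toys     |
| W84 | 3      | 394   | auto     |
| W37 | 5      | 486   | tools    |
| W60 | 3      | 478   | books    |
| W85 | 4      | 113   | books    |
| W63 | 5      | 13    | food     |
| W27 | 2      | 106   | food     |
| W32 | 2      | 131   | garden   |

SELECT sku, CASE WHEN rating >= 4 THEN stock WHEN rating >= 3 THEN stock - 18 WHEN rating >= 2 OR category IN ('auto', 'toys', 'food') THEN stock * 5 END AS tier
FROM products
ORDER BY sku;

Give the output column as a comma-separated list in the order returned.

sku=W27: rating >= 2 OR category IN ('auto', 'toys', 'food') → 530
sku=W32: rating >= 2 OR category IN ('auto', 'toys', 'food') → 655
sku=W37: rating >= 4 → 486
sku=W60: rating >= 3 → 460
sku=W63: rating >= 4 → 13
sku=W64: rating >= 4 → 5
sku=W84: rating >= 3 → 376
sku=W85: rating >= 4 → 113
sku=W88: rating >= 3 → 298

530, 655, 486, 460, 13, 5, 376, 113, 298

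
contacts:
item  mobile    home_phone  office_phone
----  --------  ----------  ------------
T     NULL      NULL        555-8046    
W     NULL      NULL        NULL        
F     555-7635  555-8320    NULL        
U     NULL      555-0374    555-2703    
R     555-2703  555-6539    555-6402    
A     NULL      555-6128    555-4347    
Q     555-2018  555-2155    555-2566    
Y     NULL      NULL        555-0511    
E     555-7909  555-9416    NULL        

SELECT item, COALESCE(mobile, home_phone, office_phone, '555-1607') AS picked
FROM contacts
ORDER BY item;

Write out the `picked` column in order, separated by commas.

555-6128, 555-7909, 555-7635, 555-2018, 555-2703, 555-8046, 555-0374, 555-1607, 555-0511

item=A: mobile=NULL, home_phone=555-6128 → 555-6128
item=E: mobile=555-7909 → 555-7909
item=F: mobile=555-7635 → 555-7635
item=Q: mobile=555-2018 → 555-2018
item=R: mobile=555-2703 → 555-2703
item=T: mobile=NULL, home_phone=NULL, office_phone=555-8046 → 555-8046
item=U: mobile=NULL, home_phone=555-0374 → 555-0374
item=W: mobile=NULL, home_phone=NULL, office_phone=NULL, → literal 555-1607 → 555-1607
item=Y: mobile=NULL, home_phone=NULL, office_phone=555-0511 → 555-0511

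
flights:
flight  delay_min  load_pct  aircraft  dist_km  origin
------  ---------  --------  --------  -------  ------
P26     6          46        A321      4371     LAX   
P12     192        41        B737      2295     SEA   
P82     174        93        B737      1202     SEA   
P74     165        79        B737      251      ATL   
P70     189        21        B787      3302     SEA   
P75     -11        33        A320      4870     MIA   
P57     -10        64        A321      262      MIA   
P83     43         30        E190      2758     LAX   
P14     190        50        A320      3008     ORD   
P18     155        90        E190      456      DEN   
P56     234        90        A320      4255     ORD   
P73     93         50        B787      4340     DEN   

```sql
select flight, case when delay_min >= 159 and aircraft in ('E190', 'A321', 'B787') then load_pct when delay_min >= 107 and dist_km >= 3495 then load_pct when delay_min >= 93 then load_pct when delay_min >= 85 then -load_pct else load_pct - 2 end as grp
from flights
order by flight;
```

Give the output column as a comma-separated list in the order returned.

flight=P12: delay_min >= 93 → 41
flight=P14: delay_min >= 93 → 50
flight=P18: delay_min >= 93 → 90
flight=P26: ELSE → 44
flight=P56: delay_min >= 107 and dist_km >= 3495 → 90
flight=P57: ELSE → 62
flight=P70: delay_min >= 159 and aircraft in ('E190', 'A321', 'B787') → 21
flight=P73: delay_min >= 93 → 50
flight=P74: delay_min >= 93 → 79
flight=P75: ELSE → 31
flight=P82: delay_min >= 93 → 93
flight=P83: ELSE → 28

41, 50, 90, 44, 90, 62, 21, 50, 79, 31, 93, 28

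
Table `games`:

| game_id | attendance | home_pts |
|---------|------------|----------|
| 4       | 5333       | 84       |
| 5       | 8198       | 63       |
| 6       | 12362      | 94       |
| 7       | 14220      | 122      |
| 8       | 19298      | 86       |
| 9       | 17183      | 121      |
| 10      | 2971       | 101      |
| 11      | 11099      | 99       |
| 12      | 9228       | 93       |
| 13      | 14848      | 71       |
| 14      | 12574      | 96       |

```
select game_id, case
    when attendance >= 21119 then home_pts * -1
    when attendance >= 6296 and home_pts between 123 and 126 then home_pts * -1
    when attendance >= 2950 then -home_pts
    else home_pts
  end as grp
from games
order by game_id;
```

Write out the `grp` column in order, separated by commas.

-84, -63, -94, -122, -86, -121, -101, -99, -93, -71, -96

game_id=4: attendance >= 2950 → -84
game_id=5: attendance >= 2950 → -63
game_id=6: attendance >= 2950 → -94
game_id=7: attendance >= 2950 → -122
game_id=8: attendance >= 2950 → -86
game_id=9: attendance >= 2950 → -121
game_id=10: attendance >= 2950 → -101
game_id=11: attendance >= 2950 → -99
game_id=12: attendance >= 2950 → -93
game_id=13: attendance >= 2950 → -71
game_id=14: attendance >= 2950 → -96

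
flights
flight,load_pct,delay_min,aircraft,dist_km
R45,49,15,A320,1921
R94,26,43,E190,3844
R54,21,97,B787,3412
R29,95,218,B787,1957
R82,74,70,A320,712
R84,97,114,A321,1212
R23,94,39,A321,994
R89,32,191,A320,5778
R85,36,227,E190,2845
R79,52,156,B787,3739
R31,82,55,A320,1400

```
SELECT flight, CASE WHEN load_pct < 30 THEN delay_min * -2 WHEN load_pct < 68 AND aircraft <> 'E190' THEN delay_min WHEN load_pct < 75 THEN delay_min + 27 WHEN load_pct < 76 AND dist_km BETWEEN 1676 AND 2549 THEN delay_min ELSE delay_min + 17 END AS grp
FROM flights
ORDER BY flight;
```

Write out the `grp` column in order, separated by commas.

flight=R23: ELSE → 56
flight=R29: ELSE → 235
flight=R31: ELSE → 72
flight=R45: load_pct < 68 AND aircraft <> 'E190' → 15
flight=R54: load_pct < 30 → -194
flight=R79: load_pct < 68 AND aircraft <> 'E190' → 156
flight=R82: load_pct < 75 → 97
flight=R84: ELSE → 131
flight=R85: load_pct < 75 → 254
flight=R89: load_pct < 68 AND aircraft <> 'E190' → 191
flight=R94: load_pct < 30 → -86

56, 235, 72, 15, -194, 156, 97, 131, 254, 191, -86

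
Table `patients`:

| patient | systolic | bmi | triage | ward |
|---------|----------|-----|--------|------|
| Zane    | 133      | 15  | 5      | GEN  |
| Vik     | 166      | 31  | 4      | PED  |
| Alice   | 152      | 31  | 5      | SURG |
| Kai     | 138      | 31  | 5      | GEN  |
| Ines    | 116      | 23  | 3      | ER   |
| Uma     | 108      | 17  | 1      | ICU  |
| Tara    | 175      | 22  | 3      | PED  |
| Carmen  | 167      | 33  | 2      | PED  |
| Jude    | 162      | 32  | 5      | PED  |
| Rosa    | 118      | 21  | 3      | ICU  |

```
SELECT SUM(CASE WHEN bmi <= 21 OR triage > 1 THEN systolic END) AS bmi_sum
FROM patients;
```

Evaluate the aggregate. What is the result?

1435

patient=Zane: ✓ → 133
patient=Vik: ✓ → 166
patient=Alice: ✓ → 152
patient=Kai: ✓ → 138
patient=Ines: ✓ → 116
patient=Uma: ✓ → 108
patient=Tara: ✓ → 175
patient=Carmen: ✓ → 167
patient=Jude: ✓ → 162
patient=Rosa: ✓ → 118
bmi_sum = 133 + 166 + 152 + 138 + 116 + 108 + 175 + 167 + 162 + 118 = 1435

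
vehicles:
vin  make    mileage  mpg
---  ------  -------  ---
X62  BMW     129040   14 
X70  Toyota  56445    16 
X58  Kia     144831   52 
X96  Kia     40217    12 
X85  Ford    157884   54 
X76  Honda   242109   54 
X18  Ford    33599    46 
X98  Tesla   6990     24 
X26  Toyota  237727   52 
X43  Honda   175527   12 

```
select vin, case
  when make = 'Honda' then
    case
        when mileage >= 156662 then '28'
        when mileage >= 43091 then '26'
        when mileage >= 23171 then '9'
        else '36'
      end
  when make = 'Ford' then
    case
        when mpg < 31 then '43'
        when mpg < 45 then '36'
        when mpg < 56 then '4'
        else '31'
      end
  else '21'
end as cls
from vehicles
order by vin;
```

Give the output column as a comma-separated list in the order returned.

vin=X18: make='Ford' → inner[mpg < 56] → 4
vin=X26: make='Toyota' → outer ELSE → 21
vin=X43: make='Honda' → inner[mileage >= 156662] → 28
vin=X58: make='Kia' → outer ELSE → 21
vin=X62: make='BMW' → outer ELSE → 21
vin=X70: make='Toyota' → outer ELSE → 21
vin=X76: make='Honda' → inner[mileage >= 156662] → 28
vin=X85: make='Ford' → inner[mpg < 56] → 4
vin=X96: make='Kia' → outer ELSE → 21
vin=X98: make='Tesla' → outer ELSE → 21

4, 21, 28, 21, 21, 21, 28, 4, 21, 21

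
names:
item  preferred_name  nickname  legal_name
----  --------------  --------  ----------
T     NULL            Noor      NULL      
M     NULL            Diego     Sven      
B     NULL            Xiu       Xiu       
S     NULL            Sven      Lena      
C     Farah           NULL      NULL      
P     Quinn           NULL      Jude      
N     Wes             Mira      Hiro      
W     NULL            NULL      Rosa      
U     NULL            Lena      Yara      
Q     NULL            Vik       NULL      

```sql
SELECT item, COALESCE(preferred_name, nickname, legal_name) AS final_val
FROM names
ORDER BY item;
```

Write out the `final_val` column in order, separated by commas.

Xiu, Farah, Diego, Wes, Quinn, Vik, Sven, Noor, Lena, Rosa

item=B: preferred_name=NULL, nickname=Xiu → Xiu
item=C: preferred_name=Farah → Farah
item=M: preferred_name=NULL, nickname=Diego → Diego
item=N: preferred_name=Wes → Wes
item=P: preferred_name=Quinn → Quinn
item=Q: preferred_name=NULL, nickname=Vik → Vik
item=S: preferred_name=NULL, nickname=Sven → Sven
item=T: preferred_name=NULL, nickname=Noor → Noor
item=U: preferred_name=NULL, nickname=Lena → Lena
item=W: preferred_name=NULL, nickname=NULL, legal_name=Rosa → Rosa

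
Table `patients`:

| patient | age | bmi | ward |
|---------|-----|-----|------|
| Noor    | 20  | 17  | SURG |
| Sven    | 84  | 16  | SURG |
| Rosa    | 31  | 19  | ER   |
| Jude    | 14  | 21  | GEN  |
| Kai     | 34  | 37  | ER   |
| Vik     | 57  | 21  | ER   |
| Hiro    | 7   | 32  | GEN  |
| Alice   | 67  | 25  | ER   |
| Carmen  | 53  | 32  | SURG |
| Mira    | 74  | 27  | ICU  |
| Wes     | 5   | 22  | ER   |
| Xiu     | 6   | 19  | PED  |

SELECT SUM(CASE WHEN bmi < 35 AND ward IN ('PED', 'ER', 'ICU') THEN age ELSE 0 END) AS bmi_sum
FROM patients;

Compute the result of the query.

240

patient=Noor: ✗
patient=Sven: ✗
patient=Rosa: ✓ → 31
patient=Jude: ✗
patient=Kai: ✗
patient=Vik: ✓ → 57
patient=Hiro: ✗
patient=Alice: ✓ → 67
patient=Carmen: ✗
patient=Mira: ✓ → 74
patient=Wes: ✓ → 5
patient=Xiu: ✓ → 6
bmi_sum = 31 + 57 + 67 + 74 + 5 + 6 = 240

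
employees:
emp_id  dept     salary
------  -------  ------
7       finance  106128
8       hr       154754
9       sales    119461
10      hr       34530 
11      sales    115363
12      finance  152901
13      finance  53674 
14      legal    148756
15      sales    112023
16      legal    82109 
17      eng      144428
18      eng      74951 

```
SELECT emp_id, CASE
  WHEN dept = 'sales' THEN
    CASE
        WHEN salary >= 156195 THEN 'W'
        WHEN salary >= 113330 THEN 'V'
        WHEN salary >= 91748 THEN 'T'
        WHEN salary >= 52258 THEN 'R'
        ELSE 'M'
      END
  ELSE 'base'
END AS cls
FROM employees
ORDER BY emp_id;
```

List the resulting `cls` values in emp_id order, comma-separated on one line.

base, base, V, base, V, base, base, base, T, base, base, base

emp_id=7: dept='finance' → outer ELSE → base
emp_id=8: dept='hr' → outer ELSE → base
emp_id=9: dept='sales' → inner[salary >= 113330] → V
emp_id=10: dept='hr' → outer ELSE → base
emp_id=11: dept='sales' → inner[salary >= 113330] → V
emp_id=12: dept='finance' → outer ELSE → base
emp_id=13: dept='finance' → outer ELSE → base
emp_id=14: dept='legal' → outer ELSE → base
emp_id=15: dept='sales' → inner[salary >= 91748] → T
emp_id=16: dept='legal' → outer ELSE → base
emp_id=17: dept='eng' → outer ELSE → base
emp_id=18: dept='eng' → outer ELSE → base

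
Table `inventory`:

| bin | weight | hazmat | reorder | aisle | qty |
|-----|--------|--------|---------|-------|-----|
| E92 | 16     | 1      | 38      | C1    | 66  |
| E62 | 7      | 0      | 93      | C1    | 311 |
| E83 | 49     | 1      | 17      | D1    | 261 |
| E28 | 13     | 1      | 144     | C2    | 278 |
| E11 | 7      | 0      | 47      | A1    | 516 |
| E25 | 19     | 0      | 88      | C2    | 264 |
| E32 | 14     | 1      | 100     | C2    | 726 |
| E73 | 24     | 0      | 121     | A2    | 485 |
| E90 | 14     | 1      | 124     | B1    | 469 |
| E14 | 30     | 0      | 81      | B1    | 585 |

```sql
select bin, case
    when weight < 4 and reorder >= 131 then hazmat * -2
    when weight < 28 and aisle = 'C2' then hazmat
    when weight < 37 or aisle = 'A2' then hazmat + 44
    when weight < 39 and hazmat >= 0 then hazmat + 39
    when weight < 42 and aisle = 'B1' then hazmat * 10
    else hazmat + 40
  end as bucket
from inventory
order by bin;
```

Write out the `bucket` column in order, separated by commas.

bin=E11: weight < 37 or aisle = 'A2' → 44
bin=E14: weight < 37 or aisle = 'A2' → 44
bin=E25: weight < 28 and aisle = 'C2' → 0
bin=E28: weight < 28 and aisle = 'C2' → 1
bin=E32: weight < 28 and aisle = 'C2' → 1
bin=E62: weight < 37 or aisle = 'A2' → 44
bin=E73: weight < 37 or aisle = 'A2' → 44
bin=E83: ELSE → 41
bin=E90: weight < 37 or aisle = 'A2' → 45
bin=E92: weight < 37 or aisle = 'A2' → 45

44, 44, 0, 1, 1, 44, 44, 41, 45, 45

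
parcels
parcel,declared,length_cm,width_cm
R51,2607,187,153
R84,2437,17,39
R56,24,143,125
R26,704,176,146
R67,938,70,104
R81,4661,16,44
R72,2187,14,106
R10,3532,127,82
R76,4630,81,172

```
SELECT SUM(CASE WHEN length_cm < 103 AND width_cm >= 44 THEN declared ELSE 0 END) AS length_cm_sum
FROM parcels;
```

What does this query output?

12416

parcel=R51: ✗
parcel=R84: ✗
parcel=R56: ✗
parcel=R26: ✗
parcel=R67: ✓ → 938
parcel=R81: ✓ → 4661
parcel=R72: ✓ → 2187
parcel=R10: ✗
parcel=R76: ✓ → 4630
length_cm_sum = 938 + 4661 + 2187 + 4630 = 12416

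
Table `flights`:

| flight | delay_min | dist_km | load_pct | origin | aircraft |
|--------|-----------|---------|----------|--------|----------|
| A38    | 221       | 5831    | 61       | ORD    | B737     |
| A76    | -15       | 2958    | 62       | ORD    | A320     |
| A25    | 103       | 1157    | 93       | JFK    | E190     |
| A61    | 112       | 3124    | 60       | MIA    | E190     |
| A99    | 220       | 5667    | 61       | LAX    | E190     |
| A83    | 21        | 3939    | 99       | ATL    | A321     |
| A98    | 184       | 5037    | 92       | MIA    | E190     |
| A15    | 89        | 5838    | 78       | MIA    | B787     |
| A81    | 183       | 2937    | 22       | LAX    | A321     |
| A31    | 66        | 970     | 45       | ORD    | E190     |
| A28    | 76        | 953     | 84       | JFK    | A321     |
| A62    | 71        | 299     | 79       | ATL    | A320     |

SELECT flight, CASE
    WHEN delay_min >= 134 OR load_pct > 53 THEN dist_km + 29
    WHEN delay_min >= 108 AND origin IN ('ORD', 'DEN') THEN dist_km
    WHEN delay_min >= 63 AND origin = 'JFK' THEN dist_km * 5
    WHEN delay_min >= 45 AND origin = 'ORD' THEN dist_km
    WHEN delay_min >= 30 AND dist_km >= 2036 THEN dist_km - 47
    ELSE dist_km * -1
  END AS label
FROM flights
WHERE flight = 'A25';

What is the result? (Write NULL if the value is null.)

flight = A25: delay_min=103, dist_km=1157, load_pct=93, origin=JFK, aircraft=E190.
delay_min >= 134 OR load_pct > 53 → true → 1186

1186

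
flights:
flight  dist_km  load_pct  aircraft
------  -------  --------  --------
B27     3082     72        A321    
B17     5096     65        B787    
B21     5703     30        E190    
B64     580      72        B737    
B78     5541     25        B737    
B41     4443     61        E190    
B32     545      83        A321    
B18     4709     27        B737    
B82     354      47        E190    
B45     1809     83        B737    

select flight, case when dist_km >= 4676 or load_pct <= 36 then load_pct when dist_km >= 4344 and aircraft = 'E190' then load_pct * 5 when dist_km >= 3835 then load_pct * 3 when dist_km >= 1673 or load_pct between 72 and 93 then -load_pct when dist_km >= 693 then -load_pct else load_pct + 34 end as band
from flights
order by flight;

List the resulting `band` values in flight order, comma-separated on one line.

65, 27, 30, -72, -83, 305, -83, -72, 25, 81

flight=B17: dist_km >= 4676 or load_pct <= 36 → 65
flight=B18: dist_km >= 4676 or load_pct <= 36 → 27
flight=B21: dist_km >= 4676 or load_pct <= 36 → 30
flight=B27: dist_km >= 1673 or load_pct between 72 and 93 → -72
flight=B32: dist_km >= 1673 or load_pct between 72 and 93 → -83
flight=B41: dist_km >= 4344 and aircraft = 'E190' → 305
flight=B45: dist_km >= 1673 or load_pct between 72 and 93 → -83
flight=B64: dist_km >= 1673 or load_pct between 72 and 93 → -72
flight=B78: dist_km >= 4676 or load_pct <= 36 → 25
flight=B82: ELSE → 81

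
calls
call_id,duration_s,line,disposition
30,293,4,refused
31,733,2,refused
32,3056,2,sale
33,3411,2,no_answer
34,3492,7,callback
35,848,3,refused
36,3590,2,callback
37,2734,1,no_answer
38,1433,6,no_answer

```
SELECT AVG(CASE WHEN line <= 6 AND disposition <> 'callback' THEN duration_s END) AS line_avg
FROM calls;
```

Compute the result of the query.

1786.8571428571

call_id=30: ✓ → 293
call_id=31: ✓ → 733
call_id=32: ✓ → 3056
call_id=33: ✓ → 3411
call_id=34: ✗
call_id=35: ✓ → 848
call_id=36: ✗
call_id=37: ✓ → 2734
call_id=38: ✓ → 1433
line_avg = (293 + 733 + 3056 + 3411 + 848 + 2734 + 1433) / 7 = 1786.8571428571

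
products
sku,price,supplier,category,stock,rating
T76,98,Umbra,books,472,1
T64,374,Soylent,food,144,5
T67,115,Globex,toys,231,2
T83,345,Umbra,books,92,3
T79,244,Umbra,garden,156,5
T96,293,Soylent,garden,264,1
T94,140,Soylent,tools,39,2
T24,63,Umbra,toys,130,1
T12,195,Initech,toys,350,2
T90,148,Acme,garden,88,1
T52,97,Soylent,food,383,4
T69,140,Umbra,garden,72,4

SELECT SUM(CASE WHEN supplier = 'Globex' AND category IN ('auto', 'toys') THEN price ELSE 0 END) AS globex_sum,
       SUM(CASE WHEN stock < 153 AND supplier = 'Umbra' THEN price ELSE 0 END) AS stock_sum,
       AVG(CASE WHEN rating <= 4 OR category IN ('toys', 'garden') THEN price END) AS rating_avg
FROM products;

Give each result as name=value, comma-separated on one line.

globex_sum=115, stock_sum=548, rating_avg=170.7272727273

[globex_sum: supplier = 'Globex' AND category IN ('auto', 'toys')]
sku=T76: ✗
sku=T64: ✗
sku=T67: ✓ → 115
sku=T83: ✗
sku=T79: ✗
sku=T96: ✗
sku=T94: ✗
sku=T24: ✗
sku=T12: ✗
sku=T90: ✗
sku=T52: ✗
sku=T69: ✗
globex_sum = 115
—
[stock_sum: stock < 153 AND supplier = 'Umbra']
sku=T76: ✗
sku=T64: ✗
sku=T67: ✗
sku=T83: ✓ → 345
sku=T79: ✗
sku=T96: ✗
sku=T94: ✗
sku=T24: ✓ → 63
sku=T12: ✗
sku=T90: ✗
sku=T52: ✗
sku=T69: ✓ → 140
stock_sum = 345 + 63 + 140 = 548
—
[rating_avg: rating <= 4 OR category IN ('toys', 'garden')]
sku=T76: ✓ → 98
sku=T64: ✗
sku=T67: ✓ → 115
sku=T83: ✓ → 345
sku=T79: ✓ → 244
sku=T96: ✓ → 293
sku=T94: ✓ → 140
sku=T24: ✓ → 63
sku=T12: ✓ → 195
sku=T90: ✓ → 148
sku=T52: ✓ → 97
sku=T69: ✓ → 140
rating_avg = (98 + 115 + 345 + 244 + 293 + 140 + 63 + 195 + 148 + 97 + 140) / 11 = 170.7272727273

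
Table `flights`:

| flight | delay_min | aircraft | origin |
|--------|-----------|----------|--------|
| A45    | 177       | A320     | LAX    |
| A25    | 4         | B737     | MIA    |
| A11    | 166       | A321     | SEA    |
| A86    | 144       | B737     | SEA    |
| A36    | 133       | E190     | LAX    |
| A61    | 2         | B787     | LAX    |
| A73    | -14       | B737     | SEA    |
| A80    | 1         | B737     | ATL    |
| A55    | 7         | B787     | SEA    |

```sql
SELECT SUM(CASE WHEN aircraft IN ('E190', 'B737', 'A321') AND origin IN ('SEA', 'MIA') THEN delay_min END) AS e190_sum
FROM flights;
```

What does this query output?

flight=A45: ✗
flight=A25: ✓ → 4
flight=A11: ✓ → 166
flight=A86: ✓ → 144
flight=A36: ✗
flight=A61: ✗
flight=A73: ✓ → -14
flight=A80: ✗
flight=A55: ✗
e190_sum = 4 + 166 + 144 + -14 = 300

300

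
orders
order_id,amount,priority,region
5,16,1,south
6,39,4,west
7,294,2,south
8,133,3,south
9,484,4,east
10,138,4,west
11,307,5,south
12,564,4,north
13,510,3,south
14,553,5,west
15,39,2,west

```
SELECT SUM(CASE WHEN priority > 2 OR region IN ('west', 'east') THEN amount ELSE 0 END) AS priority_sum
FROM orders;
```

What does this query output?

order_id=5: ✗
order_id=6: ✓ → 39
order_id=7: ✗
order_id=8: ✓ → 133
order_id=9: ✓ → 484
order_id=10: ✓ → 138
order_id=11: ✓ → 307
order_id=12: ✓ → 564
order_id=13: ✓ → 510
order_id=14: ✓ → 553
order_id=15: ✓ → 39
priority_sum = 39 + 133 + 484 + 138 + 307 + 564 + 510 + 553 + 39 = 2767

2767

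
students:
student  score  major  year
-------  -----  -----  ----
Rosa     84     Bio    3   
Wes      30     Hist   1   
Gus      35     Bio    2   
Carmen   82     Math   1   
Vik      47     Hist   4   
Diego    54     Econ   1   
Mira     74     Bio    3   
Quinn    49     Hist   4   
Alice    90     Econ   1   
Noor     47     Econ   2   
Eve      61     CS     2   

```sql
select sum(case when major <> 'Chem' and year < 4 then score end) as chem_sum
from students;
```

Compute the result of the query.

student=Rosa: ✓ → 84
student=Wes: ✓ → 30
student=Gus: ✓ → 35
student=Carmen: ✓ → 82
student=Vik: ✗
student=Diego: ✓ → 54
student=Mira: ✓ → 74
student=Quinn: ✗
student=Alice: ✓ → 90
student=Noor: ✓ → 47
student=Eve: ✓ → 61
chem_sum = 84 + 30 + 35 + 82 + 54 + 74 + 90 + 47 + 61 = 557

557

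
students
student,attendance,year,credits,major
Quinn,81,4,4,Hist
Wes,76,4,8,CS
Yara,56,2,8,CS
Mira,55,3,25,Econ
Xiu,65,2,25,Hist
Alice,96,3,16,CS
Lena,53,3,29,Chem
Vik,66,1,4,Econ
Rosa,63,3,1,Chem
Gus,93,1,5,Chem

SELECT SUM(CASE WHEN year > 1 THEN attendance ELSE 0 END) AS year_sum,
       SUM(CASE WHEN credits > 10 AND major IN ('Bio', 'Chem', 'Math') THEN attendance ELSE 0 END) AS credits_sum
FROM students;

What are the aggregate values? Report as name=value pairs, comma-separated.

year_sum=545, credits_sum=53

[year_sum: year > 1]
student=Quinn: ✓ → 81
student=Wes: ✓ → 76
student=Yara: ✓ → 56
student=Mira: ✓ → 55
student=Xiu: ✓ → 65
student=Alice: ✓ → 96
student=Lena: ✓ → 53
student=Vik: ✗
student=Rosa: ✓ → 63
student=Gus: ✗
year_sum = 81 + 76 + 56 + 55 + 65 + 96 + 53 + 63 = 545
—
[credits_sum: credits > 10 AND major IN ('Bio', 'Chem', 'Math')]
student=Quinn: ✗
student=Wes: ✗
student=Yara: ✗
student=Mira: ✗
student=Xiu: ✗
student=Alice: ✗
student=Lena: ✓ → 53
student=Vik: ✗
student=Rosa: ✗
student=Gus: ✗
credits_sum = 53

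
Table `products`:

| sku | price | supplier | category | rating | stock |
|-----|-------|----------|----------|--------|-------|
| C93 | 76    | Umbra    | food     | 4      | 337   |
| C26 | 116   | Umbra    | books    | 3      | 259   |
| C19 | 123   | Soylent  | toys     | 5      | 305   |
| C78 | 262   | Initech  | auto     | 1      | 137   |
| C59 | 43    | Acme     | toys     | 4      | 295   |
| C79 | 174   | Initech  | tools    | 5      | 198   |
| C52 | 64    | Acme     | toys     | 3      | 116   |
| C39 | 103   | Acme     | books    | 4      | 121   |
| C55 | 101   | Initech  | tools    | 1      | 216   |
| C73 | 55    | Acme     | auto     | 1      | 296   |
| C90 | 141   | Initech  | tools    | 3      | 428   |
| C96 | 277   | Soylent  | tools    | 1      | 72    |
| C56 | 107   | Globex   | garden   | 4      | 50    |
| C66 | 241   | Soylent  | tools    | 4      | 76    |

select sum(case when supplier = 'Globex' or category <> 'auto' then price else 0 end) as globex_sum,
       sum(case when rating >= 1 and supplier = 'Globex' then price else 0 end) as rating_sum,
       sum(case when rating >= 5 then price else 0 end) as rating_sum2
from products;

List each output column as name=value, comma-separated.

[globex_sum: supplier = 'Globex' or category <> 'auto']
sku=C93: ✓ → 76
sku=C26: ✓ → 116
sku=C19: ✓ → 123
sku=C78: ✗
sku=C59: ✓ → 43
sku=C79: ✓ → 174
sku=C52: ✓ → 64
sku=C39: ✓ → 103
sku=C55: ✓ → 101
sku=C73: ✗
sku=C90: ✓ → 141
sku=C96: ✓ → 277
sku=C56: ✓ → 107
sku=C66: ✓ → 241
globex_sum = 76 + 116 + 123 + 43 + 174 + 64 + 103 + 101 + 141 + 277 + 107 + 241 = 1566
—
[rating_sum: rating >= 1 and supplier = 'Globex']
sku=C93: ✗
sku=C26: ✗
sku=C19: ✗
sku=C78: ✗
sku=C59: ✗
sku=C79: ✗
sku=C52: ✗
sku=C39: ✗
sku=C55: ✗
sku=C73: ✗
sku=C90: ✗
sku=C96: ✗
sku=C56: ✓ → 107
sku=C66: ✗
rating_sum = 107
—
[rating_sum2: rating >= 5]
sku=C93: ✗
sku=C26: ✗
sku=C19: ✓ → 123
sku=C78: ✗
sku=C59: ✗
sku=C79: ✓ → 174
sku=C52: ✗
sku=C39: ✗
sku=C55: ✗
sku=C73: ✗
sku=C90: ✗
sku=C96: ✗
sku=C56: ✗
sku=C66: ✗
rating_sum2 = 123 + 174 = 297

globex_sum=1566, rating_sum=107, rating_sum2=297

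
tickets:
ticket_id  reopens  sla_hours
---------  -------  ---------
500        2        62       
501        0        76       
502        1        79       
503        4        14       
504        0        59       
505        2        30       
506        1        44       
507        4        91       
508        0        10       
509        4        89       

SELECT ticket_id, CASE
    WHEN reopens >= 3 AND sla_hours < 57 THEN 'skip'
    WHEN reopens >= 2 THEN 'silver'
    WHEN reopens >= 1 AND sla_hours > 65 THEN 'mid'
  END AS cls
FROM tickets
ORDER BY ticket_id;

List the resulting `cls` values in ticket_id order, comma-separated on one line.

silver, NULL, mid, skip, NULL, silver, NULL, silver, NULL, silver

ticket_id=500: reopens >= 2 → silver
ticket_id=501: (no match → NULL) → NULL
ticket_id=502: reopens >= 1 AND sla_hours > 65 → mid
ticket_id=503: reopens >= 3 AND sla_hours < 57 → skip
ticket_id=504: (no match → NULL) → NULL
ticket_id=505: reopens >= 2 → silver
ticket_id=506: (no match → NULL) → NULL
ticket_id=507: reopens >= 2 → silver
ticket_id=508: (no match → NULL) → NULL
ticket_id=509: reopens >= 2 → silver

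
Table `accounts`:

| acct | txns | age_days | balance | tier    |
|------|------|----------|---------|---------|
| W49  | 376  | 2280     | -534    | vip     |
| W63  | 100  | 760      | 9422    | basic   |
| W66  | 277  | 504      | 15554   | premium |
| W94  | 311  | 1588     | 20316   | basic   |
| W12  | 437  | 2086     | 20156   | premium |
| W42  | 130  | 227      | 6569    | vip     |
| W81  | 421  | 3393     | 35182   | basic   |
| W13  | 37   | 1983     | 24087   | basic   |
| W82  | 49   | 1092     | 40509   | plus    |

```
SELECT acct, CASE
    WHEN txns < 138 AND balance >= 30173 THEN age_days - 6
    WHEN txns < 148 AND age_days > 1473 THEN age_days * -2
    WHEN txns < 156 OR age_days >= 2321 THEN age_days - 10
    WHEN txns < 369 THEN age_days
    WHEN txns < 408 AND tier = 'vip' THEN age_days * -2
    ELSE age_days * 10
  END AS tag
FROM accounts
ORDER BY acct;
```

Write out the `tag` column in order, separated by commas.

acct=W12: ELSE → 20860
acct=W13: txns < 148 AND age_days > 1473 → -3966
acct=W42: txns < 156 OR age_days >= 2321 → 217
acct=W49: txns < 408 AND tier = 'vip' → -4560
acct=W63: txns < 156 OR age_days >= 2321 → 750
acct=W66: txns < 369 → 504
acct=W81: txns < 156 OR age_days >= 2321 → 3383
acct=W82: txns < 138 AND balance >= 30173 → 1086
acct=W94: txns < 369 → 1588

20860, -3966, 217, -4560, 750, 504, 3383, 1086, 1588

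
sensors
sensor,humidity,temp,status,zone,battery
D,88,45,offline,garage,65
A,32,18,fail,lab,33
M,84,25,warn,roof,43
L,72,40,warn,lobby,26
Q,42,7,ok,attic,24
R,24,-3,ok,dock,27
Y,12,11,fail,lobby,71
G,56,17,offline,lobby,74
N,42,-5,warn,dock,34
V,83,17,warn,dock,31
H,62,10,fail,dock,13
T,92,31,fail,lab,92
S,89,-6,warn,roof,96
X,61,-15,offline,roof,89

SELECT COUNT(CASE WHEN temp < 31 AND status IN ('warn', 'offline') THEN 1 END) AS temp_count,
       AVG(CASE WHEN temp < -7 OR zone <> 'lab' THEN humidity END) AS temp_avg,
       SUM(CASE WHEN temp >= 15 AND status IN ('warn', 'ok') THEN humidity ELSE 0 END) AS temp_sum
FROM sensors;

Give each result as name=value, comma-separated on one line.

[temp_count: temp < 31 AND status IN ('warn', 'offline')]
sensor=D: ✗
sensor=A: ✗
sensor=M: ✓ → 1
sensor=L: ✗
sensor=Q: ✗
sensor=R: ✗
sensor=Y: ✗
sensor=G: ✓ → 1
sensor=N: ✓ → 1
sensor=V: ✓ → 1
sensor=H: ✗
sensor=T: ✗
sensor=S: ✓ → 1
sensor=X: ✓ → 1
temp_count = COUNT(1, 1, 1, 1, 1, 1) = 6
—
[temp_avg: temp < -7 OR zone <> 'lab']
sensor=D: ✓ → 88
sensor=A: ✗
sensor=M: ✓ → 84
sensor=L: ✓ → 72
sensor=Q: ✓ → 42
sensor=R: ✓ → 24
sensor=Y: ✓ → 12
sensor=G: ✓ → 56
sensor=N: ✓ → 42
sensor=V: ✓ → 83
sensor=H: ✓ → 62
sensor=T: ✗
sensor=S: ✓ → 89
sensor=X: ✓ → 61
temp_avg = (88 + 84 + 72 + 42 + 24 + 12 + 56 + 42 + 83 + 62 + 89 + 61) / 12 = 59.5833333333
—
[temp_sum: temp >= 15 AND status IN ('warn', 'ok')]
sensor=D: ✗
sensor=A: ✗
sensor=M: ✓ → 84
sensor=L: ✓ → 72
sensor=Q: ✗
sensor=R: ✗
sensor=Y: ✗
sensor=G: ✗
sensor=N: ✗
sensor=V: ✓ → 83
sensor=H: ✗
sensor=T: ✗
sensor=S: ✗
sensor=X: ✗
temp_sum = 84 + 72 + 83 = 239

temp_count=6, temp_avg=59.5833333333, temp_sum=239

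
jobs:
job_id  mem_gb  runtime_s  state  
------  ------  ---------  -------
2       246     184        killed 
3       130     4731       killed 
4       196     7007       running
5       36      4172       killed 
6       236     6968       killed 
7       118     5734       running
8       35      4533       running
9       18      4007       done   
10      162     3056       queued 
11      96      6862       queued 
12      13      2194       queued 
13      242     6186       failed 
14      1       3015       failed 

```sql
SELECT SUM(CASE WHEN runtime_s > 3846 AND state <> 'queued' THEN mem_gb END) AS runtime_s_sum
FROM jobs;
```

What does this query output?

1011

job_id=2: ✗
job_id=3: ✓ → 130
job_id=4: ✓ → 196
job_id=5: ✓ → 36
job_id=6: ✓ → 236
job_id=7: ✓ → 118
job_id=8: ✓ → 35
job_id=9: ✓ → 18
job_id=10: ✗
job_id=11: ✗
job_id=12: ✗
job_id=13: ✓ → 242
job_id=14: ✗
runtime_s_sum = 130 + 196 + 36 + 236 + 118 + 35 + 18 + 242 = 1011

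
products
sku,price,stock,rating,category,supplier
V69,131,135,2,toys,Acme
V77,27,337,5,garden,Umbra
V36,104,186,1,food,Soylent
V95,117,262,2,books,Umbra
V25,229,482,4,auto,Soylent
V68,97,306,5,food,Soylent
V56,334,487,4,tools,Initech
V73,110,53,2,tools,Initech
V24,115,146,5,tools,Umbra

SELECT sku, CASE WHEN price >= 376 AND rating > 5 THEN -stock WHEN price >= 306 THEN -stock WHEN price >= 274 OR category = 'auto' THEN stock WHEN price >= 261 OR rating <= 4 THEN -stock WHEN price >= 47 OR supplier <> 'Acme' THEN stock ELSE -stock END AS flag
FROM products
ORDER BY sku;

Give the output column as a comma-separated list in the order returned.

sku=V24: price >= 47 OR supplier <> 'Acme' → 146
sku=V25: price >= 274 OR category = 'auto' → 482
sku=V36: price >= 261 OR rating <= 4 → -186
sku=V56: price >= 306 → -487
sku=V68: price >= 47 OR supplier <> 'Acme' → 306
sku=V69: price >= 261 OR rating <= 4 → -135
sku=V73: price >= 261 OR rating <= 4 → -53
sku=V77: price >= 47 OR supplier <> 'Acme' → 337
sku=V95: price >= 261 OR rating <= 4 → -262

146, 482, -186, -487, 306, -135, -53, 337, -262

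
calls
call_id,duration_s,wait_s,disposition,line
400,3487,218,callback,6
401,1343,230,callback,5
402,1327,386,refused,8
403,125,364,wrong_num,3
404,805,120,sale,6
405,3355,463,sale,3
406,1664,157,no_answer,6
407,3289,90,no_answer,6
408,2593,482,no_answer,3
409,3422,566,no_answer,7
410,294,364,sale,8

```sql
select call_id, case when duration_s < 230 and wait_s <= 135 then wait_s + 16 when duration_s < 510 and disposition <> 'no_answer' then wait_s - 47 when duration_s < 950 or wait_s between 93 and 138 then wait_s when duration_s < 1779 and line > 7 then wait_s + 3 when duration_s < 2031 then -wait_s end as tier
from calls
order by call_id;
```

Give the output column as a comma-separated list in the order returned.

call_id=400: (no match → NULL) → NULL
call_id=401: duration_s < 2031 → -230
call_id=402: duration_s < 1779 and line > 7 → 389
call_id=403: duration_s < 510 and disposition <> 'no_answer' → 317
call_id=404: duration_s < 950 or wait_s between 93 and 138 → 120
call_id=405: (no match → NULL) → NULL
call_id=406: duration_s < 2031 → -157
call_id=407: (no match → NULL) → NULL
call_id=408: (no match → NULL) → NULL
call_id=409: (no match → NULL) → NULL
call_id=410: duration_s < 510 and disposition <> 'no_answer' → 317

NULL, -230, 389, 317, 120, NULL, -157, NULL, NULL, NULL, 317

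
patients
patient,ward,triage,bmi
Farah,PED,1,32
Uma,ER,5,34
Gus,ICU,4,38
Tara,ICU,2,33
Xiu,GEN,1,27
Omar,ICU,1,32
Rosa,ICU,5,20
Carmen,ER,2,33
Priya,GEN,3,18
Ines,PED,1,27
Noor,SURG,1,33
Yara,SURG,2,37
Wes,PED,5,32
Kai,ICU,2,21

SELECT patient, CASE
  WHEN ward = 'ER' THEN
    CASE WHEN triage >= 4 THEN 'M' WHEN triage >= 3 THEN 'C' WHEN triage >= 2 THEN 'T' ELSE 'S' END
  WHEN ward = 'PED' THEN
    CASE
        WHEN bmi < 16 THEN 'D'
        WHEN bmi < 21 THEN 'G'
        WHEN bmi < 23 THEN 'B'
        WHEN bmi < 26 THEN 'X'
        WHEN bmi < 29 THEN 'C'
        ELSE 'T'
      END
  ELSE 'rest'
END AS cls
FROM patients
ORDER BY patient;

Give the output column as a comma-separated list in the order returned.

T, T, rest, C, rest, rest, rest, rest, rest, rest, M, T, rest, rest

patient=Carmen: ward='ER' → inner[triage >= 2] → T
patient=Farah: ward='PED' → inner[ELSE] → T
patient=Gus: ward='ICU' → outer ELSE → rest
patient=Ines: ward='PED' → inner[bmi < 29] → C
patient=Kai: ward='ICU' → outer ELSE → rest
patient=Noor: ward='SURG' → outer ELSE → rest
patient=Omar: ward='ICU' → outer ELSE → rest
patient=Priya: ward='GEN' → outer ELSE → rest
patient=Rosa: ward='ICU' → outer ELSE → rest
patient=Tara: ward='ICU' → outer ELSE → rest
patient=Uma: ward='ER' → inner[triage >= 4] → M
patient=Wes: ward='PED' → inner[ELSE] → T
patient=Xiu: ward='GEN' → outer ELSE → rest
patient=Yara: ward='SURG' → outer ELSE → rest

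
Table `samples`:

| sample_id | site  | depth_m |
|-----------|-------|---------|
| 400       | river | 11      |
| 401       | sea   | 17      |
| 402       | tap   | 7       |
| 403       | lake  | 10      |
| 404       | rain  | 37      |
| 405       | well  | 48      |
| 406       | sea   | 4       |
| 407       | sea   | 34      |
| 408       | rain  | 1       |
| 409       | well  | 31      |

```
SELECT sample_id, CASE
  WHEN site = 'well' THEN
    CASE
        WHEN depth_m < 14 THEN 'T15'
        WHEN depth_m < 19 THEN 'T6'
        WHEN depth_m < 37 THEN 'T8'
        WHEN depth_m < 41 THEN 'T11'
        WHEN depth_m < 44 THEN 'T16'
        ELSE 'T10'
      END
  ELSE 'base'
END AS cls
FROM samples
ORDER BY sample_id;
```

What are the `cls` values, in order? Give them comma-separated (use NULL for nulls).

sample_id=400: site='river' → outer ELSE → base
sample_id=401: site='sea' → outer ELSE → base
sample_id=402: site='tap' → outer ELSE → base
sample_id=403: site='lake' → outer ELSE → base
sample_id=404: site='rain' → outer ELSE → base
sample_id=405: site='well' → inner[ELSE] → T10
sample_id=406: site='sea' → outer ELSE → base
sample_id=407: site='sea' → outer ELSE → base
sample_id=408: site='rain' → outer ELSE → base
sample_id=409: site='well' → inner[depth_m < 37] → T8

base, base, base, base, base, T10, base, base, base, T8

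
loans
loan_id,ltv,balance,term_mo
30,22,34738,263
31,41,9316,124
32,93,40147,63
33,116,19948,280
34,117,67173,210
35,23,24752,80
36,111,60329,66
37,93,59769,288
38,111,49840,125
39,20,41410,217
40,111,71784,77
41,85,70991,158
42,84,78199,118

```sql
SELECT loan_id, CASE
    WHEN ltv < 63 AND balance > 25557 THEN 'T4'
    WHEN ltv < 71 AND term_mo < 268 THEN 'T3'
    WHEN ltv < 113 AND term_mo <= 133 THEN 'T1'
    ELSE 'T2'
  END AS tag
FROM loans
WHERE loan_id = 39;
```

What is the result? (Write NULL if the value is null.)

loan_id = 39: ltv=20, balance=41410, term_mo=217.
ltv < 63 AND balance > 25557 → true → T4

T4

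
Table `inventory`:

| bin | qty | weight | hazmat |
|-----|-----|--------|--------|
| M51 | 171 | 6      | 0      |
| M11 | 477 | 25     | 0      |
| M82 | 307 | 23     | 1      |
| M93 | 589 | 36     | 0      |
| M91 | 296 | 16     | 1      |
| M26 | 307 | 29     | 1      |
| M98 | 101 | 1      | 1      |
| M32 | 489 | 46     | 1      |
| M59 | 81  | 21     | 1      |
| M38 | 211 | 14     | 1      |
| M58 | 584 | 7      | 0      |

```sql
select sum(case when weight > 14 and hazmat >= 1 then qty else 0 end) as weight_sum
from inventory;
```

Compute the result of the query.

bin=M51: ✗
bin=M11: ✗
bin=M82: ✓ → 307
bin=M93: ✗
bin=M91: ✓ → 296
bin=M26: ✓ → 307
bin=M98: ✗
bin=M32: ✓ → 489
bin=M59: ✓ → 81
bin=M38: ✗
bin=M58: ✗
weight_sum = 307 + 296 + 307 + 489 + 81 = 1480

1480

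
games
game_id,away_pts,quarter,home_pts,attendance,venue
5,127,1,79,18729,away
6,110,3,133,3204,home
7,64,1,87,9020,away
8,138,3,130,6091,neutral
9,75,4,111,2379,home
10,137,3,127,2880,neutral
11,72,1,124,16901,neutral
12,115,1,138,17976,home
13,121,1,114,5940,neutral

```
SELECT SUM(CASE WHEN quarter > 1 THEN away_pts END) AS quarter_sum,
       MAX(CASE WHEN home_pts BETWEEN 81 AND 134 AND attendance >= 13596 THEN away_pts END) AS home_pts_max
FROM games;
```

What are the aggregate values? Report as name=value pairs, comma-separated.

[quarter_sum: quarter > 1]
game_id=5: ✗
game_id=6: ✓ → 110
game_id=7: ✗
game_id=8: ✓ → 138
game_id=9: ✓ → 75
game_id=10: ✓ → 137
game_id=11: ✗
game_id=12: ✗
game_id=13: ✗
quarter_sum = 110 + 138 + 75 + 137 = 460
—
[home_pts_max: home_pts BETWEEN 81 AND 134 AND attendance >= 13596]
game_id=5: ✗
game_id=6: ✗
game_id=7: ✗
game_id=8: ✗
game_id=9: ✗
game_id=10: ✗
game_id=11: ✓ → 72
game_id=12: ✗
game_id=13: ✗
home_pts_max = MAX(72) = 72

quarter_sum=460, home_pts_max=72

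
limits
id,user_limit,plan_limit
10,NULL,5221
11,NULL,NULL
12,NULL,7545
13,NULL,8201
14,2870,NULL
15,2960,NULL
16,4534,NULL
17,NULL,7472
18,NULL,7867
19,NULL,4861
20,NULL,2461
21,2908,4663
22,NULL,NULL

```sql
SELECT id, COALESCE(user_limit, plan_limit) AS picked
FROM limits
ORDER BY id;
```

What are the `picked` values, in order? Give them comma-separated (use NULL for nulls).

id=10: user_limit=NULL, plan_limit=5221 → 5221
id=11: user_limit=NULL, plan_limit=NULL (all NULL) → NULL
id=12: user_limit=NULL, plan_limit=7545 → 7545
id=13: user_limit=NULL, plan_limit=8201 → 8201
id=14: user_limit=2870 → 2870
id=15: user_limit=2960 → 2960
id=16: user_limit=4534 → 4534
id=17: user_limit=NULL, plan_limit=7472 → 7472
id=18: user_limit=NULL, plan_limit=7867 → 7867
id=19: user_limit=NULL, plan_limit=4861 → 4861
id=20: user_limit=NULL, plan_limit=2461 → 2461
id=21: user_limit=2908 → 2908
id=22: user_limit=NULL, plan_limit=NULL (all NULL) → NULL

5221, NULL, 7545, 8201, 2870, 2960, 4534, 7472, 7867, 4861, 2461, 2908, NULL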